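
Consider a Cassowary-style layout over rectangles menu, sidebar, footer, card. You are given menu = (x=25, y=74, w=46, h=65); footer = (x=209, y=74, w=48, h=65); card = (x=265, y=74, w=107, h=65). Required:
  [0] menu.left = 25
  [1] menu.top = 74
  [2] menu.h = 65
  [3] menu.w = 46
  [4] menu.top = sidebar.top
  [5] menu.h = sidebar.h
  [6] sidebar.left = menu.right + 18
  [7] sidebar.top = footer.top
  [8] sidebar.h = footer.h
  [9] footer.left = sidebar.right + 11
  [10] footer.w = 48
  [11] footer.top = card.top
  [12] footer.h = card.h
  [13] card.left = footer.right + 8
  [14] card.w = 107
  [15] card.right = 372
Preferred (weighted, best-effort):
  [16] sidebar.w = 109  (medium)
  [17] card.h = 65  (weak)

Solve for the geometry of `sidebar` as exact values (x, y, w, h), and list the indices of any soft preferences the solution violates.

sidebar = (x=89, y=74, w=109, h=65)
violated soft preferences: none

1. sidebar.y = 74  [menu.top = sidebar.top]
2. sidebar.h = 65  [menu.h = sidebar.h]
3. sidebar.x = 89  [sidebar.left = menu.right + 18]
4. sidebar.w = 109  [footer.left = sidebar.right + 11]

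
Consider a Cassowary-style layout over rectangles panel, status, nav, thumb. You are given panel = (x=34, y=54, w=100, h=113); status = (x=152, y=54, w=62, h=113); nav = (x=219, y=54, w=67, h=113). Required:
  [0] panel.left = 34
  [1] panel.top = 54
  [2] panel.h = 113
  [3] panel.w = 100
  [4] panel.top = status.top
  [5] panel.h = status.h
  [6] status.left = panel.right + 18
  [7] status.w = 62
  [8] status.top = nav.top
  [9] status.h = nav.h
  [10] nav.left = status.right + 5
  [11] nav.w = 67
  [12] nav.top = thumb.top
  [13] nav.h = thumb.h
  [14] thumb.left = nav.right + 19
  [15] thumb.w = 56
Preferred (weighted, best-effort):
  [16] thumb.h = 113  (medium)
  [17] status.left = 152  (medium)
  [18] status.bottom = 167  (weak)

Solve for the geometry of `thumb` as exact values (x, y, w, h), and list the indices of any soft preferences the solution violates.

1. thumb.y = 54  [nav.top = thumb.top]
2. thumb.h = 113  [nav.h = thumb.h]
3. thumb.x = 305  [thumb.left = nav.right + 19]
4. thumb.w = 56  [thumb.w = 56]

thumb = (x=305, y=54, w=56, h=113)
violated soft preferences: none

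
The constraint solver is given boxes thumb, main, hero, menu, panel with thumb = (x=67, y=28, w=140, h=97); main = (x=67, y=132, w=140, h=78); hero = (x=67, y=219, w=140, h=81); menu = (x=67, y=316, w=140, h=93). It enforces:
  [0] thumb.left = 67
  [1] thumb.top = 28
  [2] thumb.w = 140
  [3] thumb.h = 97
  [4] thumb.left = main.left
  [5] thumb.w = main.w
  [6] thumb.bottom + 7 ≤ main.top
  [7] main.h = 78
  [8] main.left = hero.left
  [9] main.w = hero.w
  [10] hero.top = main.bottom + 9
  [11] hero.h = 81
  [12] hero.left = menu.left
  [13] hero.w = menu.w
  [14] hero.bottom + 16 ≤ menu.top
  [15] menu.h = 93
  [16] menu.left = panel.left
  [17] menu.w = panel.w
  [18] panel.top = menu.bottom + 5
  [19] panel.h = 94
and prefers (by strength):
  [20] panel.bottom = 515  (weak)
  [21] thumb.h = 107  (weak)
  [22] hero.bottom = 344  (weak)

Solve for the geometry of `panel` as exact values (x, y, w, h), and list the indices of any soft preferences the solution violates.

panel = (x=67, y=414, w=140, h=94)
violated soft preferences: 20, 21, 22

1. panel.x = 67  [menu.left = panel.left]
2. panel.w = 140  [menu.w = panel.w]
3. panel.y = 414  [panel.top = menu.bottom + 5]
4. panel.h = 94  [panel.h = 94]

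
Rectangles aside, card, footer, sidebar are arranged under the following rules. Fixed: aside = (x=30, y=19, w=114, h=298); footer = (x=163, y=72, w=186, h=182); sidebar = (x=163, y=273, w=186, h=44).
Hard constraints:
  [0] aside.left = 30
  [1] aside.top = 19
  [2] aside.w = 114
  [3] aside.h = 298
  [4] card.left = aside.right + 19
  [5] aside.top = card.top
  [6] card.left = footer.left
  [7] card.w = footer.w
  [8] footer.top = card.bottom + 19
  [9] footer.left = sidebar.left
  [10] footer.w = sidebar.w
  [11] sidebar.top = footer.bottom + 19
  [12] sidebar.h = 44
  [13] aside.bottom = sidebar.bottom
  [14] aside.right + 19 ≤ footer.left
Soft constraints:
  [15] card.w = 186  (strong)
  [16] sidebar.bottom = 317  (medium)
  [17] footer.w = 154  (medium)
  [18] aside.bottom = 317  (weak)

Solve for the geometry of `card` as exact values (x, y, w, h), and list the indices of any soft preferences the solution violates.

card = (x=163, y=19, w=186, h=34)
violated soft preferences: 17

1. card.x = 163  [card.left = aside.right + 19]
2. card.y = 19  [aside.top = card.top]
3. card.w = 186  [card.w = footer.w]
4. card.h = 34  [footer.top = card.bottom + 19]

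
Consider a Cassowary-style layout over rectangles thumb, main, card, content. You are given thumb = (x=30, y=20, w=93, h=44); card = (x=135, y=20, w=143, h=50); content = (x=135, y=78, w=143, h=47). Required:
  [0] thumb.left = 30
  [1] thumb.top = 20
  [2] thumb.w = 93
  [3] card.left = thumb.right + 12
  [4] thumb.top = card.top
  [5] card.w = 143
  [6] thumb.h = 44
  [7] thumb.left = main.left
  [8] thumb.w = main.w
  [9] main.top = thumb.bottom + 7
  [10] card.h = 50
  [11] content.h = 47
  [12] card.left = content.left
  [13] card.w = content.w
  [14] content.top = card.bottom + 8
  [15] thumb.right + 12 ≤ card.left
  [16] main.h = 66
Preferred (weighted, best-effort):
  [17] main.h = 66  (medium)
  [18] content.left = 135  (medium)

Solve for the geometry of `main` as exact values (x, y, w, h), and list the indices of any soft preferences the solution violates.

1. main.x = 30  [thumb.left = main.left]
2. main.w = 93  [thumb.w = main.w]
3. main.y = 71  [main.top = thumb.bottom + 7]
4. main.h = 66  [main.h = 66]

main = (x=30, y=71, w=93, h=66)
violated soft preferences: none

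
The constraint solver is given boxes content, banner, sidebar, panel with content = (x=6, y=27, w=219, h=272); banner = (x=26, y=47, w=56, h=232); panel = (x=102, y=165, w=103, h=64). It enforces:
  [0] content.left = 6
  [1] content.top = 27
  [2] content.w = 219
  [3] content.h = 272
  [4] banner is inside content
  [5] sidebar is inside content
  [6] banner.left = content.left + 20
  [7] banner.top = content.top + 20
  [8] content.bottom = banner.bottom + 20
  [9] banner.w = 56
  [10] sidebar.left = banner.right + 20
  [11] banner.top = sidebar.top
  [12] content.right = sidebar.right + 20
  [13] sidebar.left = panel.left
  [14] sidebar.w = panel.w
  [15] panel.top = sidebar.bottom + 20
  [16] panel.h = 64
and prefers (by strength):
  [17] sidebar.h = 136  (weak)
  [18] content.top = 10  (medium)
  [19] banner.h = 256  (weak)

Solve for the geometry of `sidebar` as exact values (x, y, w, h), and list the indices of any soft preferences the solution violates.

1. sidebar.x = 102  [sidebar.left = banner.right + 20]
2. sidebar.y = 47  [banner.top = sidebar.top]
3. sidebar.w = 103  [content.right = sidebar.right + 20]
4. sidebar.h = 98  [panel.top = sidebar.bottom + 20]

sidebar = (x=102, y=47, w=103, h=98)
violated soft preferences: 17, 18, 19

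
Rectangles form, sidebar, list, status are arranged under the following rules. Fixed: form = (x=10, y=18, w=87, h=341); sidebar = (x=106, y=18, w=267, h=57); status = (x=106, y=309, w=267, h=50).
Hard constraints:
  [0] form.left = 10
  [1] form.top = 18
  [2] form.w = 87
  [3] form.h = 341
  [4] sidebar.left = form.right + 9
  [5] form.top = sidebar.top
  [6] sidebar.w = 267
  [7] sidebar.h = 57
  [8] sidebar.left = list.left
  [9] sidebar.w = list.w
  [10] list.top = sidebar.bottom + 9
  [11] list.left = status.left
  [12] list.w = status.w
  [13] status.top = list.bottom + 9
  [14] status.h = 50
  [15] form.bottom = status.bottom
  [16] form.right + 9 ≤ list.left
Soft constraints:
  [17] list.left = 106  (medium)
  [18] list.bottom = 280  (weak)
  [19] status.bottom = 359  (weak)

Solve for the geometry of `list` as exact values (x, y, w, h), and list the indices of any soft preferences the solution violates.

1. list.x = 106  [sidebar.left = list.left]
2. list.w = 267  [sidebar.w = list.w]
3. list.y = 84  [list.top = sidebar.bottom + 9]
4. list.h = 216  [status.top = list.bottom + 9]

list = (x=106, y=84, w=267, h=216)
violated soft preferences: 18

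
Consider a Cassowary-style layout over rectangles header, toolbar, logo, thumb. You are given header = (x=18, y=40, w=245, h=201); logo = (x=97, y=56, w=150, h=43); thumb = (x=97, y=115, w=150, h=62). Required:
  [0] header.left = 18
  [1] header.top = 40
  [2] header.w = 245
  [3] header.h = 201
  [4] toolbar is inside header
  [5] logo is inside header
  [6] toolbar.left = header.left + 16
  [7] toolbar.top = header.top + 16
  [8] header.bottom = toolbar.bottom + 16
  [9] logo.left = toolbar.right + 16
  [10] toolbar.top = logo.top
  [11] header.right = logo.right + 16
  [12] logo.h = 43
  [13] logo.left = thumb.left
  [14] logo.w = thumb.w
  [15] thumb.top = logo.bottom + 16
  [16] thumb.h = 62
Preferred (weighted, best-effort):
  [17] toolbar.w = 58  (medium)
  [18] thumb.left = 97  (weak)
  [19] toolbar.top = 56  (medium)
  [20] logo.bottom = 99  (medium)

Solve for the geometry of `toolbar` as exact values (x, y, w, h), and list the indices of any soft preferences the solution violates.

1. toolbar.x = 34  [toolbar.left = header.left + 16]
2. toolbar.y = 56  [toolbar.top = header.top + 16]
3. toolbar.h = 169  [header.bottom = toolbar.bottom + 16]
4. toolbar.w = 47  [logo.left = toolbar.right + 16]

toolbar = (x=34, y=56, w=47, h=169)
violated soft preferences: 17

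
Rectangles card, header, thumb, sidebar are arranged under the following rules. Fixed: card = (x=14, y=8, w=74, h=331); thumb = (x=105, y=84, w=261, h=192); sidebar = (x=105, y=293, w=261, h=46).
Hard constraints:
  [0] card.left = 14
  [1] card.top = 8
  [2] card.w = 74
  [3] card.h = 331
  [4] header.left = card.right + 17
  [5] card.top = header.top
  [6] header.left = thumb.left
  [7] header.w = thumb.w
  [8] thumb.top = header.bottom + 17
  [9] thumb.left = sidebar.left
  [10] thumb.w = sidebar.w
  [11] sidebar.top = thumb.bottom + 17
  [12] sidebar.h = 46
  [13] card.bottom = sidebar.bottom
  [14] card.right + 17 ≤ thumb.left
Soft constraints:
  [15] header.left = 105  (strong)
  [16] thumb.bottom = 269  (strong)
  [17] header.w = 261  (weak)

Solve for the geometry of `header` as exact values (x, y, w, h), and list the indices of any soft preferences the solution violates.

1. header.x = 105  [header.left = card.right + 17]
2. header.y = 8  [card.top = header.top]
3. header.w = 261  [header.w = thumb.w]
4. header.h = 59  [thumb.top = header.bottom + 17]

header = (x=105, y=8, w=261, h=59)
violated soft preferences: 16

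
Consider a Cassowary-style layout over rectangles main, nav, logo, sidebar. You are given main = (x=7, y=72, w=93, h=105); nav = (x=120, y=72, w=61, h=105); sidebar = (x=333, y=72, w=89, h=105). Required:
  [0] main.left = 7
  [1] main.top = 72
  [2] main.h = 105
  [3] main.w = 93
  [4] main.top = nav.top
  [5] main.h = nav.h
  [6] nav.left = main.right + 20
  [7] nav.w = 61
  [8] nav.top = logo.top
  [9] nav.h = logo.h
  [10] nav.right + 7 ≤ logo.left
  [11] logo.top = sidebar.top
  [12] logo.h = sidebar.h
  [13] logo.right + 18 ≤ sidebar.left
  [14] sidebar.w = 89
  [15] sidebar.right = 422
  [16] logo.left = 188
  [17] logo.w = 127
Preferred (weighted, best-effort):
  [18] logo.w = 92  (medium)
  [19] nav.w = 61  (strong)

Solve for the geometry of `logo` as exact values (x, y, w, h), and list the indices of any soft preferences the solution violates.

logo = (x=188, y=72, w=127, h=105)
violated soft preferences: 18

1. logo.y = 72  [nav.top = logo.top]
2. logo.h = 105  [nav.h = logo.h]
3. logo.x = 188  [logo.left = 188]
4. logo.w = 127  [logo.w = 127]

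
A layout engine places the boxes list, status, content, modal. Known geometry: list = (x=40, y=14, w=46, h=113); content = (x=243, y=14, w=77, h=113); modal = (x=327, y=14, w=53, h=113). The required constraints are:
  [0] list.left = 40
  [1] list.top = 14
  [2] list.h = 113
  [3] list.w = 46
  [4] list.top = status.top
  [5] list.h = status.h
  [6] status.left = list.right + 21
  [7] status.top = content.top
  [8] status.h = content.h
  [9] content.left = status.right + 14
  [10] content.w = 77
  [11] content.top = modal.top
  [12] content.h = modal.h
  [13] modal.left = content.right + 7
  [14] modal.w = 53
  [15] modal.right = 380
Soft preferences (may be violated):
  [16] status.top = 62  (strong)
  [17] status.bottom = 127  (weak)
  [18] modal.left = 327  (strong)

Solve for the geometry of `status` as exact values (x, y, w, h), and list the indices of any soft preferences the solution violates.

1. status.y = 14  [list.top = status.top]
2. status.h = 113  [list.h = status.h]
3. status.x = 107  [status.left = list.right + 21]
4. status.w = 122  [content.left = status.right + 14]

status = (x=107, y=14, w=122, h=113)
violated soft preferences: 16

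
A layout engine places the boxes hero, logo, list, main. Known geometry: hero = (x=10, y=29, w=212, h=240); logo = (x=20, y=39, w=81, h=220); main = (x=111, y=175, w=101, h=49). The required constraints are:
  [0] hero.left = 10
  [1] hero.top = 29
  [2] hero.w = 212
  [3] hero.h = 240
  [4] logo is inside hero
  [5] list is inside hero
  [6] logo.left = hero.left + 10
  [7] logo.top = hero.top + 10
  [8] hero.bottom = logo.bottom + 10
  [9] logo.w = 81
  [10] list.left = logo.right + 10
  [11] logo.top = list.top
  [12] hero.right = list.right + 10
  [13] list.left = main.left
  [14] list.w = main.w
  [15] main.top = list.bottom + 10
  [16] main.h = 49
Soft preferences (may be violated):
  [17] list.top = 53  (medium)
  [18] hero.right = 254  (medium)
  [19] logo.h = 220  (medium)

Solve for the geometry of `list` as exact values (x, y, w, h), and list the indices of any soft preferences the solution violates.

list = (x=111, y=39, w=101, h=126)
violated soft preferences: 17, 18

1. list.x = 111  [list.left = logo.right + 10]
2. list.y = 39  [logo.top = list.top]
3. list.w = 101  [hero.right = list.right + 10]
4. list.h = 126  [main.top = list.bottom + 10]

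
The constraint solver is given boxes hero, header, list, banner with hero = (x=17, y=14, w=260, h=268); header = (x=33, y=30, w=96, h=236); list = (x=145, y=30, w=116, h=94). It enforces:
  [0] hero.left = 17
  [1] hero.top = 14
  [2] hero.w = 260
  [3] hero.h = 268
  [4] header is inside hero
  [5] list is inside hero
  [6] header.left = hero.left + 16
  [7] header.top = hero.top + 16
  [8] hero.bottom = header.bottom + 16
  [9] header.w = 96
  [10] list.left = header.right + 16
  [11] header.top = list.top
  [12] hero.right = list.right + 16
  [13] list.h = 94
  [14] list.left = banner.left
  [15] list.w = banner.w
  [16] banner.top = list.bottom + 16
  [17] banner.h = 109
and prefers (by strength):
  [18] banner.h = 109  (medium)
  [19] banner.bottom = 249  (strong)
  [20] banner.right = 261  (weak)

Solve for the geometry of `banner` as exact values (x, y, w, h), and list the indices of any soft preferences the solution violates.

1. banner.x = 145  [list.left = banner.left]
2. banner.w = 116  [list.w = banner.w]
3. banner.y = 140  [banner.top = list.bottom + 16]
4. banner.h = 109  [banner.h = 109]

banner = (x=145, y=140, w=116, h=109)
violated soft preferences: none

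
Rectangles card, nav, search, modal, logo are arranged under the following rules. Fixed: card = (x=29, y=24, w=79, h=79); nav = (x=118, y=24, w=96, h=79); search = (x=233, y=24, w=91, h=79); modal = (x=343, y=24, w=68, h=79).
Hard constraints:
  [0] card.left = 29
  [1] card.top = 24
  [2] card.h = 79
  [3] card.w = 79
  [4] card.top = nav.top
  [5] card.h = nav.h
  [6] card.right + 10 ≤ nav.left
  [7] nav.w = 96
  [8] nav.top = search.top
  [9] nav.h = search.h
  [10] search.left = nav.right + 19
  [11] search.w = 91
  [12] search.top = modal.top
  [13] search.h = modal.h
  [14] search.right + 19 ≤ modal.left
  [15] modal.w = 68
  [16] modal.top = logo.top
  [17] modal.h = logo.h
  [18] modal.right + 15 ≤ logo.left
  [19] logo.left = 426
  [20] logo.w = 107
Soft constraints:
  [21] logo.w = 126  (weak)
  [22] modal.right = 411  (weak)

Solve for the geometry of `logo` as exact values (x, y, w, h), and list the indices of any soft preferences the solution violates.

logo = (x=426, y=24, w=107, h=79)
violated soft preferences: 21

1. logo.y = 24  [modal.top = logo.top]
2. logo.h = 79  [modal.h = logo.h]
3. logo.x = 426  [logo.left = 426]
4. logo.w = 107  [logo.w = 107]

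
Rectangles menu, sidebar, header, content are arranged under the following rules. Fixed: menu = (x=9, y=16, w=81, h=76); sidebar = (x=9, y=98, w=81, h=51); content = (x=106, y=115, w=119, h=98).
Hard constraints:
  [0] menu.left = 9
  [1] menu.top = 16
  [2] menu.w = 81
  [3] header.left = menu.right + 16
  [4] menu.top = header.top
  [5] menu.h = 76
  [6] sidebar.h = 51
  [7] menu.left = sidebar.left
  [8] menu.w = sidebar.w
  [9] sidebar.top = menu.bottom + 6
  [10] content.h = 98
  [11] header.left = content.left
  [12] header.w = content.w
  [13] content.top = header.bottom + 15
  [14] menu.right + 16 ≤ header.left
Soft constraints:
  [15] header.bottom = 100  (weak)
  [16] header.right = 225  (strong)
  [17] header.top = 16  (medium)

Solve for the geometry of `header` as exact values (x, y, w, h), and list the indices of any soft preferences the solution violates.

1. header.x = 106  [header.left = menu.right + 16]
2. header.y = 16  [menu.top = header.top]
3. header.w = 119  [header.w = content.w]
4. header.h = 84  [content.top = header.bottom + 15]

header = (x=106, y=16, w=119, h=84)
violated soft preferences: none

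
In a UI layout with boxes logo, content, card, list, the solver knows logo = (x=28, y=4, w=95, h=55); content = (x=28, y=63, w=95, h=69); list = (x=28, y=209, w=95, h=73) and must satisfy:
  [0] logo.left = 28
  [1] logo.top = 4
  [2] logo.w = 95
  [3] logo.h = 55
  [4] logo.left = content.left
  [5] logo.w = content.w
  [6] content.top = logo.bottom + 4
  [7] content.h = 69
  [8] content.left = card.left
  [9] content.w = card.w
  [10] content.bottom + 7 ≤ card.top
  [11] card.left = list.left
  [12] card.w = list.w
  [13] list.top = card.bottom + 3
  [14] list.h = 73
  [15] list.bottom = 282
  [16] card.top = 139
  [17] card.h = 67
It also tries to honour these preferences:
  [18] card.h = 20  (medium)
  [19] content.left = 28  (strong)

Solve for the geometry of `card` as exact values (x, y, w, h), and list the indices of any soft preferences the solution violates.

1. card.x = 28  [content.left = card.left]
2. card.w = 95  [content.w = card.w]
3. card.y = 139  [card.top = 139]
4. card.h = 67  [card.h = 67]

card = (x=28, y=139, w=95, h=67)
violated soft preferences: 18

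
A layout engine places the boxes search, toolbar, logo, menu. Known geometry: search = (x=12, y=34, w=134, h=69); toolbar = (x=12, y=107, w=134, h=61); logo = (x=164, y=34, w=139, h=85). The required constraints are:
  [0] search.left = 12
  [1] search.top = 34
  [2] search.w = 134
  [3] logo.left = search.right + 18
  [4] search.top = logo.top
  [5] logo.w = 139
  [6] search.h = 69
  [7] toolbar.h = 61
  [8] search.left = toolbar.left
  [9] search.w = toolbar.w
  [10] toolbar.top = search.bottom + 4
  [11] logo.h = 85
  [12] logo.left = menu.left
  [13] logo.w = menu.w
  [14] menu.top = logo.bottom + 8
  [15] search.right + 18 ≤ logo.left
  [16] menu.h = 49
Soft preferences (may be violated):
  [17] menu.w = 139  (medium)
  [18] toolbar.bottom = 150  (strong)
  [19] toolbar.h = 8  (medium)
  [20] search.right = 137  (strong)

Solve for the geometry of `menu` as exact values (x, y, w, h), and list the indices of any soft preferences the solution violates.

menu = (x=164, y=127, w=139, h=49)
violated soft preferences: 18, 19, 20

1. menu.x = 164  [logo.left = menu.left]
2. menu.w = 139  [logo.w = menu.w]
3. menu.y = 127  [menu.top = logo.bottom + 8]
4. menu.h = 49  [menu.h = 49]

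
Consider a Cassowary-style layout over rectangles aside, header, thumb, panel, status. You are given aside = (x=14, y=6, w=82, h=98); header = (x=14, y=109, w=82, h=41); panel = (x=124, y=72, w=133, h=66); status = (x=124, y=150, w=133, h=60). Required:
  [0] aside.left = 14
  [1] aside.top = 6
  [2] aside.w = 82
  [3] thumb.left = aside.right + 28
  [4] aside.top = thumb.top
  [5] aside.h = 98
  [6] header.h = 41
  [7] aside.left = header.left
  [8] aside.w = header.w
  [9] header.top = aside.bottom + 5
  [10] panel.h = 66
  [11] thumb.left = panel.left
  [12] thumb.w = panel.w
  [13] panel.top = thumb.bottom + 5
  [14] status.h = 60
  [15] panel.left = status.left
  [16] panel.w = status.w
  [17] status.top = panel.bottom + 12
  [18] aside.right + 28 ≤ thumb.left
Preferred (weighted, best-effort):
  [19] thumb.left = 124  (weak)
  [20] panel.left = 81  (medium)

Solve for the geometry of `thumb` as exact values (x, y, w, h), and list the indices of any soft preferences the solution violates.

thumb = (x=124, y=6, w=133, h=61)
violated soft preferences: 20

1. thumb.x = 124  [thumb.left = aside.right + 28]
2. thumb.y = 6  [aside.top = thumb.top]
3. thumb.w = 133  [thumb.w = panel.w]
4. thumb.h = 61  [panel.top = thumb.bottom + 5]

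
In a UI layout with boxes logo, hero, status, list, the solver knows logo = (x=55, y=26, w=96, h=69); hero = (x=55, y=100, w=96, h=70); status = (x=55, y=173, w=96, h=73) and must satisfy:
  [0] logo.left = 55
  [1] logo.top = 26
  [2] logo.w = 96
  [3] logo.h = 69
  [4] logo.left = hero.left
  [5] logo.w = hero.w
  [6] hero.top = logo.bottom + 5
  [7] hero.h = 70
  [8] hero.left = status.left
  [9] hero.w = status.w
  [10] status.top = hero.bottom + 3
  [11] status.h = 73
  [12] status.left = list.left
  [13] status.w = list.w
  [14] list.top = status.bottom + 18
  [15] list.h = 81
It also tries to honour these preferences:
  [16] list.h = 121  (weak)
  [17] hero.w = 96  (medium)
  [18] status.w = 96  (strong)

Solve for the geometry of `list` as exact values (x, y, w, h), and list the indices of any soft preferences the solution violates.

list = (x=55, y=264, w=96, h=81)
violated soft preferences: 16

1. list.x = 55  [status.left = list.left]
2. list.w = 96  [status.w = list.w]
3. list.y = 264  [list.top = status.bottom + 18]
4. list.h = 81  [list.h = 81]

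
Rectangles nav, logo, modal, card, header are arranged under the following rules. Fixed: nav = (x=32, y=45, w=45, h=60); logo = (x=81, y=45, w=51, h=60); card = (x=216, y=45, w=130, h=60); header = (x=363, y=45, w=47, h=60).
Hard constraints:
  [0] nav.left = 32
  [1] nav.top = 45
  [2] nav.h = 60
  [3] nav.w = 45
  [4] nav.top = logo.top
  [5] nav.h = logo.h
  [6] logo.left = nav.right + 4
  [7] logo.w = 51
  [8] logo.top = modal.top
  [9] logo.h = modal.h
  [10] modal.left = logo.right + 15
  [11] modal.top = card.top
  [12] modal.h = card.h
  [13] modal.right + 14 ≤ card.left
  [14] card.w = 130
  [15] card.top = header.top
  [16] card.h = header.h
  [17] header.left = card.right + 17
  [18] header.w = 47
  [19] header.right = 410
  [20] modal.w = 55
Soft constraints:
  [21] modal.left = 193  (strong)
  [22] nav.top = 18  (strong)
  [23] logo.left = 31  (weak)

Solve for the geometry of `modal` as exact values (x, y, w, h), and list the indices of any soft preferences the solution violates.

1. modal.y = 45  [logo.top = modal.top]
2. modal.h = 60  [logo.h = modal.h]
3. modal.x = 147  [modal.left = logo.right + 15]
4. modal.w = 55  [modal.w = 55]

modal = (x=147, y=45, w=55, h=60)
violated soft preferences: 21, 22, 23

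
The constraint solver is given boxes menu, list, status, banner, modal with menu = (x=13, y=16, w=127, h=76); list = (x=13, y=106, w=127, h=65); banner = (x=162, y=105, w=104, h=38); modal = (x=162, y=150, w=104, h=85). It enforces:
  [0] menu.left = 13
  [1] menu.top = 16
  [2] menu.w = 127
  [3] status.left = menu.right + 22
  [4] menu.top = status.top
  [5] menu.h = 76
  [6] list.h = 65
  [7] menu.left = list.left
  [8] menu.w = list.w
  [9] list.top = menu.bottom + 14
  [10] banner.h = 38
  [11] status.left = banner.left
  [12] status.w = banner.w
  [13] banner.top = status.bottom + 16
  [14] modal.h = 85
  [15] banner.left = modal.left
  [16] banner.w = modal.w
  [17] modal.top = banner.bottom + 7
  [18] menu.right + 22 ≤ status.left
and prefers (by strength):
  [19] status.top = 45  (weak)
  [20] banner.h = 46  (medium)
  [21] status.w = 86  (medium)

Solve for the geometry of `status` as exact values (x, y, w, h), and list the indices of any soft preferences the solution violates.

1. status.x = 162  [status.left = menu.right + 22]
2. status.y = 16  [menu.top = status.top]
3. status.w = 104  [status.w = banner.w]
4. status.h = 73  [banner.top = status.bottom + 16]

status = (x=162, y=16, w=104, h=73)
violated soft preferences: 19, 20, 21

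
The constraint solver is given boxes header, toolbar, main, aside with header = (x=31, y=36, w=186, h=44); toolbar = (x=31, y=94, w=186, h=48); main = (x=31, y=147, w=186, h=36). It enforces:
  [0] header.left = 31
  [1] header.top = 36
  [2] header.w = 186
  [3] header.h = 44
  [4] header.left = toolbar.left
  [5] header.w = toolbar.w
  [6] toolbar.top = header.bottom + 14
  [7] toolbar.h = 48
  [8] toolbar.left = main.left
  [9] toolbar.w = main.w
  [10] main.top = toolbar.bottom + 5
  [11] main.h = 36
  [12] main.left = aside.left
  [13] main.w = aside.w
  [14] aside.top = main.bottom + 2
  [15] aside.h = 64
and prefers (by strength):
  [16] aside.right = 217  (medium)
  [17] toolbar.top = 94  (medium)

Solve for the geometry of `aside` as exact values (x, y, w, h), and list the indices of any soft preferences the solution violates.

aside = (x=31, y=185, w=186, h=64)
violated soft preferences: none

1. aside.x = 31  [main.left = aside.left]
2. aside.w = 186  [main.w = aside.w]
3. aside.y = 185  [aside.top = main.bottom + 2]
4. aside.h = 64  [aside.h = 64]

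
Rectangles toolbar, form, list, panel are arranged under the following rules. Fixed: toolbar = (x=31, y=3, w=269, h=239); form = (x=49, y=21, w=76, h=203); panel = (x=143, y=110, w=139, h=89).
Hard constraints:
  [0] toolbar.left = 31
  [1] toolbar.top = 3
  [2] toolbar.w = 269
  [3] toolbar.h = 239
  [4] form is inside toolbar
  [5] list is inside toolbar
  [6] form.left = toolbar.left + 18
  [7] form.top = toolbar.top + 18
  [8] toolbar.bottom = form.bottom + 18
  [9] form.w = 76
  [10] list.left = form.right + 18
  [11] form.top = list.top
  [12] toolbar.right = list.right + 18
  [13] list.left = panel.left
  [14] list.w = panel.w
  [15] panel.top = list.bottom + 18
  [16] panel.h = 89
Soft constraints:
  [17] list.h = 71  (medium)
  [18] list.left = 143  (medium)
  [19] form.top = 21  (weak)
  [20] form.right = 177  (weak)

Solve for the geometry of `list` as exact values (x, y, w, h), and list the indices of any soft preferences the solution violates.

list = (x=143, y=21, w=139, h=71)
violated soft preferences: 20

1. list.x = 143  [list.left = form.right + 18]
2. list.y = 21  [form.top = list.top]
3. list.w = 139  [toolbar.right = list.right + 18]
4. list.h = 71  [panel.top = list.bottom + 18]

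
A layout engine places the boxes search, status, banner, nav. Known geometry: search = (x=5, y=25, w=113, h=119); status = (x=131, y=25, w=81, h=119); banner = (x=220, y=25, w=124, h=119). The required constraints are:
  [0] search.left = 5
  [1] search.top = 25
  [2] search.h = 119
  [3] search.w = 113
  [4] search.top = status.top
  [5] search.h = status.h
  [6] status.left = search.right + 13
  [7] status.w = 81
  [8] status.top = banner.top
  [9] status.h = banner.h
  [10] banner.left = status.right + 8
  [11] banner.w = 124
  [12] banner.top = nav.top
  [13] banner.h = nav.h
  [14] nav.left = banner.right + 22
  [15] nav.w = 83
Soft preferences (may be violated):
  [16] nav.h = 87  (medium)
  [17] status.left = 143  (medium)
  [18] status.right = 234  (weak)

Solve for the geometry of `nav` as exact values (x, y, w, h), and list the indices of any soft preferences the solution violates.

1. nav.y = 25  [banner.top = nav.top]
2. nav.h = 119  [banner.h = nav.h]
3. nav.x = 366  [nav.left = banner.right + 22]
4. nav.w = 83  [nav.w = 83]

nav = (x=366, y=25, w=83, h=119)
violated soft preferences: 16, 17, 18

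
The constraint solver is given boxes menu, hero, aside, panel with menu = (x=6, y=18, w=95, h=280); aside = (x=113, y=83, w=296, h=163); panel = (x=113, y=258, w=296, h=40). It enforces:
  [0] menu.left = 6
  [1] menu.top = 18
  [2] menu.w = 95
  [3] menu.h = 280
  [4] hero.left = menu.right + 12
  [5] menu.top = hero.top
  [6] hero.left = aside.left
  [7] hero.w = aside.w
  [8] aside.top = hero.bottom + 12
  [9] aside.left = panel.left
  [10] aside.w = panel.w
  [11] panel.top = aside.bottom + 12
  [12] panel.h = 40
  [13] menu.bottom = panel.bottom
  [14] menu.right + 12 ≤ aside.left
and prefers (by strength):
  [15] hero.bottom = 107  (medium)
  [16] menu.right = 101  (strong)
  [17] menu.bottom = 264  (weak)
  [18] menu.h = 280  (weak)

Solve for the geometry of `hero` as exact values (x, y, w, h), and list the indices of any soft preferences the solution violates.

hero = (x=113, y=18, w=296, h=53)
violated soft preferences: 15, 17

1. hero.x = 113  [hero.left = menu.right + 12]
2. hero.y = 18  [menu.top = hero.top]
3. hero.w = 296  [hero.w = aside.w]
4. hero.h = 53  [aside.top = hero.bottom + 12]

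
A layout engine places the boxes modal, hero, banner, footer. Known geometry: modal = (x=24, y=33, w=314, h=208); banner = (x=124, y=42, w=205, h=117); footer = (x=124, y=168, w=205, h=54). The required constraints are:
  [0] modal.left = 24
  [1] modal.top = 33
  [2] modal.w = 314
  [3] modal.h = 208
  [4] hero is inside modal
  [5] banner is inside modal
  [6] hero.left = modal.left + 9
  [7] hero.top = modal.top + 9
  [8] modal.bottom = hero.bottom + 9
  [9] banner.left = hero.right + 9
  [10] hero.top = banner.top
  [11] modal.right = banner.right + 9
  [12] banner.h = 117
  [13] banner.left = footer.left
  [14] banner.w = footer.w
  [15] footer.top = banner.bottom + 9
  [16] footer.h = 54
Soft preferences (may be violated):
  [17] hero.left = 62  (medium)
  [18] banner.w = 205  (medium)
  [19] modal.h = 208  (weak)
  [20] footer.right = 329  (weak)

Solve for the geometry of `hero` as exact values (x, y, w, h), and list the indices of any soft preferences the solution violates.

1. hero.x = 33  [hero.left = modal.left + 9]
2. hero.y = 42  [hero.top = modal.top + 9]
3. hero.h = 190  [modal.bottom = hero.bottom + 9]
4. hero.w = 82  [banner.left = hero.right + 9]

hero = (x=33, y=42, w=82, h=190)
violated soft preferences: 17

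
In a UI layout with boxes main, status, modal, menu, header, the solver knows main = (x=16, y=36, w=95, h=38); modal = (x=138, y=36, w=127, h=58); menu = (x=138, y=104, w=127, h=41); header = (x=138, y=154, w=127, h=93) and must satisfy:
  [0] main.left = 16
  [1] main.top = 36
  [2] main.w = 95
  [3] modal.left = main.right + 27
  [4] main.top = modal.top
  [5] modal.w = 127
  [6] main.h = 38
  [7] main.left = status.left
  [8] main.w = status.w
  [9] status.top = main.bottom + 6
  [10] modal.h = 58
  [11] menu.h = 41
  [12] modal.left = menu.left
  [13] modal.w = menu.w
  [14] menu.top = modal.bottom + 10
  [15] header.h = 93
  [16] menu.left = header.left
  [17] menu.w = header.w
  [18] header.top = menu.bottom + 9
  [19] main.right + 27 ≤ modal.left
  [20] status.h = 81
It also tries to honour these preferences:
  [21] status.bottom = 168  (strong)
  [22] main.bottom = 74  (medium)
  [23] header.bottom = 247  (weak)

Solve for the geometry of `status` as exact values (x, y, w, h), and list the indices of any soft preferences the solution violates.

status = (x=16, y=80, w=95, h=81)
violated soft preferences: 21

1. status.x = 16  [main.left = status.left]
2. status.w = 95  [main.w = status.w]
3. status.y = 80  [status.top = main.bottom + 6]
4. status.h = 81  [status.h = 81]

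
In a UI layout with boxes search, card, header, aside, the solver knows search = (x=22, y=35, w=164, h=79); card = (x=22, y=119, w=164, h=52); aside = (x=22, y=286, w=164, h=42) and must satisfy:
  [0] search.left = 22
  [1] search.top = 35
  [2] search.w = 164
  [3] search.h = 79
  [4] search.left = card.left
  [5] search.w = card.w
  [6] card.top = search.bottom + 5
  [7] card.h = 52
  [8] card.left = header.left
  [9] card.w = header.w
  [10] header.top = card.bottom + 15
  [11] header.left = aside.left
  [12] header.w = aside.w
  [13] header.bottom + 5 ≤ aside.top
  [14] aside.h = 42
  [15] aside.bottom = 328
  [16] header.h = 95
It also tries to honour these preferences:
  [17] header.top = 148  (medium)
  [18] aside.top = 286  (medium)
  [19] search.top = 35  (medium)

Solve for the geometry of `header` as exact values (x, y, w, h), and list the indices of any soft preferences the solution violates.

1. header.x = 22  [card.left = header.left]
2. header.w = 164  [card.w = header.w]
3. header.y = 186  [header.top = card.bottom + 15]
4. header.h = 95  [header.h = 95]

header = (x=22, y=186, w=164, h=95)
violated soft preferences: 17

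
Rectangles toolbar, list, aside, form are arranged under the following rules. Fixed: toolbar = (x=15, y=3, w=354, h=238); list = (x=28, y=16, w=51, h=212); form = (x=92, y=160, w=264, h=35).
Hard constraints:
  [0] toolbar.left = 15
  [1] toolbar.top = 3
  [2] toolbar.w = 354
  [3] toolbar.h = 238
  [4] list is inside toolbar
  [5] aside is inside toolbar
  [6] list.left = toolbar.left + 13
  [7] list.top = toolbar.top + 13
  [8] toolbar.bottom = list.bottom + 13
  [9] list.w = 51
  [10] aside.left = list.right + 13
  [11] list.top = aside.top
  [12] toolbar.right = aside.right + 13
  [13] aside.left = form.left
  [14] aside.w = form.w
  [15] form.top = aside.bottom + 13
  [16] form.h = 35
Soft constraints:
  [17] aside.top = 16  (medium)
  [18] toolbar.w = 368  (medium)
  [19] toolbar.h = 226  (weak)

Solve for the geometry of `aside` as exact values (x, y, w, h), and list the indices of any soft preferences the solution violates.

1. aside.x = 92  [aside.left = list.right + 13]
2. aside.y = 16  [list.top = aside.top]
3. aside.w = 264  [toolbar.right = aside.right + 13]
4. aside.h = 131  [form.top = aside.bottom + 13]

aside = (x=92, y=16, w=264, h=131)
violated soft preferences: 18, 19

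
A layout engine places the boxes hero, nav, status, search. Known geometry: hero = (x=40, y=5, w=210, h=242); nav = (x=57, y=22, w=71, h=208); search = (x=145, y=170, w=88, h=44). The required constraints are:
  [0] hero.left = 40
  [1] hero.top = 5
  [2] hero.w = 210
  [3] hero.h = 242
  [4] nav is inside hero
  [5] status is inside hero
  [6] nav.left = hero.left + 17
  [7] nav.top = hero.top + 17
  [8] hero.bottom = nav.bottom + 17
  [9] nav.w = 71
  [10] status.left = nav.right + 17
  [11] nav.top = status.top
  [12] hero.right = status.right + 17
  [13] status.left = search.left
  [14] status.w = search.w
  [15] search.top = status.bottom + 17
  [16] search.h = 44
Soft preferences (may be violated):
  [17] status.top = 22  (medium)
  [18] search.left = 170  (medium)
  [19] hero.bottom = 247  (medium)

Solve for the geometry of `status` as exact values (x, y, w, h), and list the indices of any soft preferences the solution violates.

status = (x=145, y=22, w=88, h=131)
violated soft preferences: 18

1. status.x = 145  [status.left = nav.right + 17]
2. status.y = 22  [nav.top = status.top]
3. status.w = 88  [hero.right = status.right + 17]
4. status.h = 131  [search.top = status.bottom + 17]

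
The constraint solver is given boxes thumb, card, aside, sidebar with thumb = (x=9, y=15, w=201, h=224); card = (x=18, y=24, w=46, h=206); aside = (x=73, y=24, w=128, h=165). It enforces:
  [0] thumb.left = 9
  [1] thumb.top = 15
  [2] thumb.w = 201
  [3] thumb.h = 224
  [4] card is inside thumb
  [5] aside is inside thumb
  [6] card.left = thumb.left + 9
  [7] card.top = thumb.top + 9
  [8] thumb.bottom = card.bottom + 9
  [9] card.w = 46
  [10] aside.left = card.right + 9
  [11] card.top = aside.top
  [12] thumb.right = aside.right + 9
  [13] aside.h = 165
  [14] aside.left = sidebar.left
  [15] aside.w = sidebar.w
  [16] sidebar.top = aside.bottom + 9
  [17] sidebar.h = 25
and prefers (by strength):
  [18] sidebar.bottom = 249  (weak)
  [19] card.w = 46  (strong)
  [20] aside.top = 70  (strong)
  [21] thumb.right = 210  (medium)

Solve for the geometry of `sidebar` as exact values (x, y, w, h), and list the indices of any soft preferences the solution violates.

1. sidebar.x = 73  [aside.left = sidebar.left]
2. sidebar.w = 128  [aside.w = sidebar.w]
3. sidebar.y = 198  [sidebar.top = aside.bottom + 9]
4. sidebar.h = 25  [sidebar.h = 25]

sidebar = (x=73, y=198, w=128, h=25)
violated soft preferences: 18, 20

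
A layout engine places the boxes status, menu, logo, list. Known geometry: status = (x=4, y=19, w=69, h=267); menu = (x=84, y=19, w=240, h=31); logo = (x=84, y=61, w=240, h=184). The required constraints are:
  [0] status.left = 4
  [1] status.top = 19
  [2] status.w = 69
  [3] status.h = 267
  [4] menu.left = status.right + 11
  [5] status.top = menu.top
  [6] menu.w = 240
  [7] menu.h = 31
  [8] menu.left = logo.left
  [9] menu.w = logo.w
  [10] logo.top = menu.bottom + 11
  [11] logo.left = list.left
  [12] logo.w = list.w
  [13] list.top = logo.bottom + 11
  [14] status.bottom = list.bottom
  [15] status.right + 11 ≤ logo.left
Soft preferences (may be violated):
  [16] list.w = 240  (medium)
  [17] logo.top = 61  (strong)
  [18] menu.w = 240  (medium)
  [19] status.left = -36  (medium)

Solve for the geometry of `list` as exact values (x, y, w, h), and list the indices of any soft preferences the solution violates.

1. list.x = 84  [logo.left = list.left]
2. list.w = 240  [logo.w = list.w]
3. list.y = 256  [list.top = logo.bottom + 11]
4. list.h = 30  [status.bottom = list.bottom]

list = (x=84, y=256, w=240, h=30)
violated soft preferences: 19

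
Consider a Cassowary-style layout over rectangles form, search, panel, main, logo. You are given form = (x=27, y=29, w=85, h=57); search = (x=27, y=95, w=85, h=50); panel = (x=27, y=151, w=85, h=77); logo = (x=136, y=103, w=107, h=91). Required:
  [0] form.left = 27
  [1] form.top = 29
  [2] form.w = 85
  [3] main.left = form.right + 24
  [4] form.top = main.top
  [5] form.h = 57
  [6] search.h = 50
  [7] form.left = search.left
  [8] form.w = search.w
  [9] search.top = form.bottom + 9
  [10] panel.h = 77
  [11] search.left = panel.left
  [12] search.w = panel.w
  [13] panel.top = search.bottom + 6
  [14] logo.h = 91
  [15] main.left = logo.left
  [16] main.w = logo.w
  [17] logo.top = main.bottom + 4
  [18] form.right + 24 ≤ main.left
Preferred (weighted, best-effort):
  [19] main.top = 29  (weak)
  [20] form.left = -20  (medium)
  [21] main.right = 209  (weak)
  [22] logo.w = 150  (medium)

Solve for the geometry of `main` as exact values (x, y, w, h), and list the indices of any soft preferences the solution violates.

main = (x=136, y=29, w=107, h=70)
violated soft preferences: 20, 21, 22

1. main.x = 136  [main.left = form.right + 24]
2. main.y = 29  [form.top = main.top]
3. main.w = 107  [main.w = logo.w]
4. main.h = 70  [logo.top = main.bottom + 4]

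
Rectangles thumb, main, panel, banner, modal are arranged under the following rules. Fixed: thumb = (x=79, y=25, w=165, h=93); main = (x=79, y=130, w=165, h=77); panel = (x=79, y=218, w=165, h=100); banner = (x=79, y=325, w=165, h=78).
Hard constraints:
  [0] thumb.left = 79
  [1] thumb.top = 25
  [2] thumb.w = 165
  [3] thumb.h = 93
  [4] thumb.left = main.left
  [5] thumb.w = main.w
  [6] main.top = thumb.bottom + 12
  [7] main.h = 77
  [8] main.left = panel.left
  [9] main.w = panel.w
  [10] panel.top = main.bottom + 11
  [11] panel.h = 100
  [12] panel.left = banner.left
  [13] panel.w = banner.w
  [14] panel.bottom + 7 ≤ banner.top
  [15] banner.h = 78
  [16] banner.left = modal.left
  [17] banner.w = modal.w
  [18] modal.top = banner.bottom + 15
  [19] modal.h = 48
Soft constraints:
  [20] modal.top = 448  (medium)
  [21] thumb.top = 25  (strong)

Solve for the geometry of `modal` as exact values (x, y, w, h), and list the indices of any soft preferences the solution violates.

modal = (x=79, y=418, w=165, h=48)
violated soft preferences: 20

1. modal.x = 79  [banner.left = modal.left]
2. modal.w = 165  [banner.w = modal.w]
3. modal.y = 418  [modal.top = banner.bottom + 15]
4. modal.h = 48  [modal.h = 48]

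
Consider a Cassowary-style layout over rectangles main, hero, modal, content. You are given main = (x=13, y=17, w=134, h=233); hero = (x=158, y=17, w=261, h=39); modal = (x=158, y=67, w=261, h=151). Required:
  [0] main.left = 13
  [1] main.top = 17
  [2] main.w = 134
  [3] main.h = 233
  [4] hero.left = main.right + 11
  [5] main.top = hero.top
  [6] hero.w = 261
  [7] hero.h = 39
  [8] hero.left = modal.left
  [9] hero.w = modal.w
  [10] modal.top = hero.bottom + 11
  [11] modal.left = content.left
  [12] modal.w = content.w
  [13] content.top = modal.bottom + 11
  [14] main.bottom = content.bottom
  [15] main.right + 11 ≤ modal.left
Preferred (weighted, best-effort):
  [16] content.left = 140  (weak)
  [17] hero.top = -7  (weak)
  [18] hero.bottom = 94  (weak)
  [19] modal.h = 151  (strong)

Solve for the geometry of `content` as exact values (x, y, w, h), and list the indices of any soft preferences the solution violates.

1. content.x = 158  [modal.left = content.left]
2. content.w = 261  [modal.w = content.w]
3. content.y = 229  [content.top = modal.bottom + 11]
4. content.h = 21  [main.bottom = content.bottom]

content = (x=158, y=229, w=261, h=21)
violated soft preferences: 16, 17, 18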